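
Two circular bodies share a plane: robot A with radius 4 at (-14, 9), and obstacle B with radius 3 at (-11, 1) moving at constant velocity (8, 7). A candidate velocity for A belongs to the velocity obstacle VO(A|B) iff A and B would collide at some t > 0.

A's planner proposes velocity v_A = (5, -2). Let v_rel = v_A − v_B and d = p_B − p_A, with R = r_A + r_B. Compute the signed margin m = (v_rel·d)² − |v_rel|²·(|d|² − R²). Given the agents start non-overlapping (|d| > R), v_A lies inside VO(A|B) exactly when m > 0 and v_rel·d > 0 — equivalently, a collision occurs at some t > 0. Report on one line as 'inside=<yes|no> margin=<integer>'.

d = (3, -8),  |d|² = 73;  R = 4+3 = 7,  c = 73−7² = 24
v_rel = (-3, -9),  |v_rel|² = 90;  v_rel·d = (-3)·(3) + (-9)·(-8) = 63
90·t² − 126·t + 24 = 0  ⇒  m = 63² − 90·24 = 1809
m = 1809 > 0,  v_rel·d = 63 > 0  ⇒  inside

inside=yes margin=1809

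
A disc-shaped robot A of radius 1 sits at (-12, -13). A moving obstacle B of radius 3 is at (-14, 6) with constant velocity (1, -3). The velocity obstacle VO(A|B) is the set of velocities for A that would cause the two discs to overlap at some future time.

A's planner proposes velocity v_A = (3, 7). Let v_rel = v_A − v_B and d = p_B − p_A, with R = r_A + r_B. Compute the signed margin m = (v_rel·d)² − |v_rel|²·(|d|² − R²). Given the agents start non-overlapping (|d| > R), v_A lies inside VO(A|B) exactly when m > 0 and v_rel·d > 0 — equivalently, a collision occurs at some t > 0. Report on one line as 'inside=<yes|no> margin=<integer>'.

d = (-2, 19),  |d|² = 365;  R = 1+3 = 4,  c = 365−4² = 349
v_rel = (2, 10),  |v_rel|² = 104;  v_rel·d = (2)·(-2) + (10)·(19) = 186
104·t² − 372·t + 349 = 0  ⇒  m = 186² − 104·349 = -1700
m = -1700 < 0,  v_rel·d = 186 > 0  ⇒  outside

inside=no margin=-1700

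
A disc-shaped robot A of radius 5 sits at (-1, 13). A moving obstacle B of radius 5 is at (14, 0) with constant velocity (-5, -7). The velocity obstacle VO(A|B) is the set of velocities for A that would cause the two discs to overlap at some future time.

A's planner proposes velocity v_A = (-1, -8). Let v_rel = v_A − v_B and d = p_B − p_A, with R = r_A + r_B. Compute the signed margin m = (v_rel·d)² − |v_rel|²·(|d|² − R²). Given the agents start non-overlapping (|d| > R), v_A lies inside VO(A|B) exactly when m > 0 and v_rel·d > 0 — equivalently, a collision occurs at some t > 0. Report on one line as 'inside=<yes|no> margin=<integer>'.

d = (15, -13),  |d|² = 394;  R = 5+5 = 10,  c = 394−10² = 294
v_rel = (4, -1),  |v_rel|² = 17;  v_rel·d = (4)·(15) + (-1)·(-13) = 73
17·t² − 146·t + 294 = 0  ⇒  m = 73² − 17·294 = 331
m = 331 > 0,  v_rel·d = 73 > 0  ⇒  inside

inside=yes margin=331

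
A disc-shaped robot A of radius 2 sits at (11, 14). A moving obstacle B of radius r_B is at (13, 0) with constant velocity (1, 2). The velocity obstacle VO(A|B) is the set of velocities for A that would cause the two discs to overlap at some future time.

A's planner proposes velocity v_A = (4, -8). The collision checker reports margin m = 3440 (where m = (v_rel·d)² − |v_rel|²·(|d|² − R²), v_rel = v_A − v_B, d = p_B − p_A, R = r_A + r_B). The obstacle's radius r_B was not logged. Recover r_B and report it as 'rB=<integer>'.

m = 3440
d = (2, -14);  v_rel = (3, -10),  |v_rel|² = 109
v_rel×d = (3)·(-14) − (-10)·(2) = -22
since m = R²·109 − (-22)²:  R² = (484 + 3440) / 109 = 36
R = √36 = 6  ⇒  r_B = 6 − 2 = 4

rB=4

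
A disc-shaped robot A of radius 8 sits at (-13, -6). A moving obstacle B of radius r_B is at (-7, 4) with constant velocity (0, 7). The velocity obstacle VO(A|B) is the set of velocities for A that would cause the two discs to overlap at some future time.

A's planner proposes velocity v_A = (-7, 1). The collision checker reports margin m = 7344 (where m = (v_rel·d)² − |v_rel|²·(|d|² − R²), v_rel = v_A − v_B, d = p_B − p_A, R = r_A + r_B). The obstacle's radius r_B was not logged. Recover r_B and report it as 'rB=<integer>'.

m = 7344
d = (6, 10);  v_rel = (-7, -6),  |v_rel|² = 85
v_rel×d = (-7)·(10) − (-6)·(6) = -34
since m = R²·85 − (-34)²:  R² = (1156 + 7344) / 85 = 100
R = √100 = 10  ⇒  r_B = 10 − 8 = 2

rB=2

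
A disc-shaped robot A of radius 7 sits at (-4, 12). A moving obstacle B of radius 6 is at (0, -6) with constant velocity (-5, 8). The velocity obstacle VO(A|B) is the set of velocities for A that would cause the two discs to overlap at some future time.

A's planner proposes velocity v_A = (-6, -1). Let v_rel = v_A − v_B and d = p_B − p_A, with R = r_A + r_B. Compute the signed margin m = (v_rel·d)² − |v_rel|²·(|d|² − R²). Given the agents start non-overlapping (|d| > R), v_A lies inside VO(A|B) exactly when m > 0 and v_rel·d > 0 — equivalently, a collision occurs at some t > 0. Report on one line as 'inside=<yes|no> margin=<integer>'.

d = (4, -18),  |d|² = 340;  R = 7+6 = 13,  c = 340−13² = 171
v_rel = (-1, -9),  |v_rel|² = 82;  v_rel·d = (-1)·(4) + (-9)·(-18) = 158
82·t² − 316·t + 171 = 0  ⇒  m = 158² − 82·171 = 10942
m = 10942 > 0,  v_rel·d = 158 > 0  ⇒  inside

inside=yes margin=10942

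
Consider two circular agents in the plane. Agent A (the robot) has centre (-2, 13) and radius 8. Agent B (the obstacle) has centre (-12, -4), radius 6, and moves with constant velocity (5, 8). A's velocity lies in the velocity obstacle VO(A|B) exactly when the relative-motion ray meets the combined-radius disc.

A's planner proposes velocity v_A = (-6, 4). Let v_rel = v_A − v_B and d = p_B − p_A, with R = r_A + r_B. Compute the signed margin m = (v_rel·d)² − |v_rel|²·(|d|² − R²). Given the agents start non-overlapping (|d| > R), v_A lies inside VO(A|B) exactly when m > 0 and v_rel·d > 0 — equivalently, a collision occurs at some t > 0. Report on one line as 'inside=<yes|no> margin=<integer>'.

d = (-10, -17),  |d|² = 389;  R = 8+6 = 14,  c = 389−14² = 193
v_rel = (-11, -4),  |v_rel|² = 137;  v_rel·d = (-11)·(-10) + (-4)·(-17) = 178
137·t² − 356·t + 193 = 0  ⇒  m = 178² − 137·193 = 5243
m = 5243 > 0,  v_rel·d = 178 > 0  ⇒  inside

inside=yes margin=5243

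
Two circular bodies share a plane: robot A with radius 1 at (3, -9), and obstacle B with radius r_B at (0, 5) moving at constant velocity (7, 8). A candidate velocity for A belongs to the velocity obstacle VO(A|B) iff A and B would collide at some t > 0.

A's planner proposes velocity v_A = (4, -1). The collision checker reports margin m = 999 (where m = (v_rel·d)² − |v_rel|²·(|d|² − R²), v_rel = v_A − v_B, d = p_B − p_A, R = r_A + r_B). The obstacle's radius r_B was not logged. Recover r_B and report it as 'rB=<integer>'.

m = 999
d = (-3, 14);  v_rel = (-3, -9),  |v_rel|² = 90
v_rel×d = (-3)·(14) − (-9)·(-3) = -69
since m = R²·90 − (-69)²:  R² = (4761 + 999) / 90 = 64
R = √64 = 8  ⇒  r_B = 8 − 1 = 7

rB=7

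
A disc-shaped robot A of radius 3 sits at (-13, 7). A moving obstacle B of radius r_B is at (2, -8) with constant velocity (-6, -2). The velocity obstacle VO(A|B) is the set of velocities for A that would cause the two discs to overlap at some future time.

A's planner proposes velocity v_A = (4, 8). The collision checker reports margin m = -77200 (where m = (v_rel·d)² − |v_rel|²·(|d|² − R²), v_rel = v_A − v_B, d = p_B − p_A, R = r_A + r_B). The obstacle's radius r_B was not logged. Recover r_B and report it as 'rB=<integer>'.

m = -77200
d = (15, -15);  v_rel = (10, 10),  |v_rel|² = 200
v_rel×d = (10)·(-15) − (10)·(15) = -300
since m = R²·200 − (-300)²:  R² = (90000 + -77200) / 200 = 64
R = √64 = 8  ⇒  r_B = 8 − 3 = 5

rB=5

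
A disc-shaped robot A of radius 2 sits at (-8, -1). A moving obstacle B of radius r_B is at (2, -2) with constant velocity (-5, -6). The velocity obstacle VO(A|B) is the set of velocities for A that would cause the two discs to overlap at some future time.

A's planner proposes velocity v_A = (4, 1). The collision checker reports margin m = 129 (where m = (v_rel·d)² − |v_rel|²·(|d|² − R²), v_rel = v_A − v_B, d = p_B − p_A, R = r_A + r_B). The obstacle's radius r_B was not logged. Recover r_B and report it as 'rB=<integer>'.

m = 129
d = (10, -1);  v_rel = (9, 7),  |v_rel|² = 130
v_rel×d = (9)·(-1) − (7)·(10) = -79
since m = R²·130 − (-79)²:  R² = (6241 + 129) / 130 = 49
R = √49 = 7  ⇒  r_B = 7 − 2 = 5

rB=5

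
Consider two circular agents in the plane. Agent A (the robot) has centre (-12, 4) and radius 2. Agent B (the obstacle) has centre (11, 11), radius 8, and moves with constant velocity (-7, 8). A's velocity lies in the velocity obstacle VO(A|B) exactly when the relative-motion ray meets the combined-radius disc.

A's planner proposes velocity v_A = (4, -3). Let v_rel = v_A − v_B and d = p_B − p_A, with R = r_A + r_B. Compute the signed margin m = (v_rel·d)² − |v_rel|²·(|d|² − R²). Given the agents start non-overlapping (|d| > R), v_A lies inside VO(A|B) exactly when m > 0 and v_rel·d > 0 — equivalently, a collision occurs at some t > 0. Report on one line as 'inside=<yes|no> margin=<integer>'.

d = (23, 7),  |d|² = 578;  R = 2+8 = 10,  c = 578−10² = 478
v_rel = (11, -11),  |v_rel|² = 242;  v_rel·d = (11)·(23) + (-11)·(7) = 176
242·t² − 352·t + 478 = 0  ⇒  m = 176² − 242·478 = -84700
m = -84700 < 0,  v_rel·d = 176 > 0  ⇒  outside

inside=no margin=-84700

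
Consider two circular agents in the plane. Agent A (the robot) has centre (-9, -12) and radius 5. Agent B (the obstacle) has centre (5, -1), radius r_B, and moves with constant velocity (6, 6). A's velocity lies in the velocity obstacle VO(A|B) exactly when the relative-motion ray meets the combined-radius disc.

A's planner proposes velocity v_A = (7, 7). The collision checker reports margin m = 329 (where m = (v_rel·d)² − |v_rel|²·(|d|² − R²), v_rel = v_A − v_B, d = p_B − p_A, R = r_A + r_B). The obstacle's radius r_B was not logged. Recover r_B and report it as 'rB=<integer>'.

m = 329
d = (14, 11);  v_rel = (1, 1),  |v_rel|² = 2
v_rel×d = (1)·(11) − (1)·(14) = -3
since m = R²·2 − (-3)²:  R² = (9 + 329) / 2 = 169
R = √169 = 13  ⇒  r_B = 13 − 5 = 8

rB=8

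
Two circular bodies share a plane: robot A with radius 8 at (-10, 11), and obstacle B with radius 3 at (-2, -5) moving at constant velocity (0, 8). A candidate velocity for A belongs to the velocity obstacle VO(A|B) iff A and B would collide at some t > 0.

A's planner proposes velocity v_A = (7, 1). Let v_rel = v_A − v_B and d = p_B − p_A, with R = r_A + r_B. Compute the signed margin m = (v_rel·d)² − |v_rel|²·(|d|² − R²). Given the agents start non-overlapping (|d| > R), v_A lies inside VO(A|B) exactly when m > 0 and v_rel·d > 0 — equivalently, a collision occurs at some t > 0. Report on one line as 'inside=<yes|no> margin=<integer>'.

d = (8, -16),  |d|² = 320;  R = 8+3 = 11,  c = 320−11² = 199
v_rel = (7, -7),  |v_rel|² = 98;  v_rel·d = (7)·(8) + (-7)·(-16) = 168
98·t² − 336·t + 199 = 0  ⇒  m = 168² − 98·199 = 8722
m = 8722 > 0,  v_rel·d = 168 > 0  ⇒  inside

inside=yes margin=8722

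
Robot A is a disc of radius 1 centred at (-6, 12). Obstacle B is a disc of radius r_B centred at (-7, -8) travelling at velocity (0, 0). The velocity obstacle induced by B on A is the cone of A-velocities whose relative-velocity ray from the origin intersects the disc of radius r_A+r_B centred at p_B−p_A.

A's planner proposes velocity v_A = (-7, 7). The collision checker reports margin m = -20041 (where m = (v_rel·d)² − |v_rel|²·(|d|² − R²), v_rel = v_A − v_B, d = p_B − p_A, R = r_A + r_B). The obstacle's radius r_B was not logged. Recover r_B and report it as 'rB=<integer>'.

m = -20041
d = (-1, -20);  v_rel = (-7, 7),  |v_rel|² = 98
v_rel×d = (-7)·(-20) − (7)·(-1) = 147
since m = R²·98 − 147²:  R² = (21609 + -20041) / 98 = 16
R = √16 = 4  ⇒  r_B = 4 − 1 = 3

rB=3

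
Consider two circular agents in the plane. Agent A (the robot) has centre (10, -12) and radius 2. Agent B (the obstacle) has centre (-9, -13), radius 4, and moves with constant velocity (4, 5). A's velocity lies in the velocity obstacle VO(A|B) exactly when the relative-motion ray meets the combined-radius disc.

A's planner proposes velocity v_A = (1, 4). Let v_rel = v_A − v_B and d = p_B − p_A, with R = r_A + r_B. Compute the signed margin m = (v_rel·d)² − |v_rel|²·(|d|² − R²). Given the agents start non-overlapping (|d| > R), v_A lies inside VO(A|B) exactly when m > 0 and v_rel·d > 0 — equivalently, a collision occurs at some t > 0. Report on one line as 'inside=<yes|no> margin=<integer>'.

d = (-19, -1),  |d|² = 362;  R = 2+4 = 6,  c = 362−6² = 326
v_rel = (-3, -1),  |v_rel|² = 10;  v_rel·d = (-3)·(-19) + (-1)·(-1) = 58
10·t² − 116·t + 326 = 0  ⇒  m = 58² − 10·326 = 104
m = 104 > 0,  v_rel·d = 58 > 0  ⇒  inside

inside=yes margin=104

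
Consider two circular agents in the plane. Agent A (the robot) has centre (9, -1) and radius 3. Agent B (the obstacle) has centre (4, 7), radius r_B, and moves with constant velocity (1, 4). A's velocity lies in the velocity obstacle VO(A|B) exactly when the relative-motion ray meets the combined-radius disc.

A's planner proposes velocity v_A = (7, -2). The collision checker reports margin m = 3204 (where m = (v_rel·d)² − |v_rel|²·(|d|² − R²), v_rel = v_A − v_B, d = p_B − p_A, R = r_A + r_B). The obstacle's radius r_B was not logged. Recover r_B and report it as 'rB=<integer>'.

m = 3204
d = (-5, 8);  v_rel = (6, -6),  |v_rel|² = 72
v_rel×d = (6)·(8) − (-6)·(-5) = 18
since m = R²·72 − 18²:  R² = (324 + 3204) / 72 = 49
R = √49 = 7  ⇒  r_B = 7 − 3 = 4

rB=4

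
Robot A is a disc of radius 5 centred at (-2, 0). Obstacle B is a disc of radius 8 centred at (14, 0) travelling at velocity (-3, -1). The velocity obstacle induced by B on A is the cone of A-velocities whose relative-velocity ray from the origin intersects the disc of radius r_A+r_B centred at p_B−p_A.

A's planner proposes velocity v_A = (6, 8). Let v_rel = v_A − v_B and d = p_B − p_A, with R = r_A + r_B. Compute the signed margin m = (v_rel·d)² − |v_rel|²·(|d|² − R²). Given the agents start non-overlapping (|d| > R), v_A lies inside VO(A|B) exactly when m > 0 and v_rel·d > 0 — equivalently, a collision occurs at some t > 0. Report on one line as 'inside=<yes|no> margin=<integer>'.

d = (16, 0),  |d|² = 256;  R = 5+8 = 13,  c = 256−13² = 87
v_rel = (9, 9),  |v_rel|² = 162;  v_rel·d = (9)·(16) + (9)·(0) = 144
162·t² − 288·t + 87 = 0  ⇒  m = 144² − 162·87 = 6642
m = 6642 > 0,  v_rel·d = 144 > 0  ⇒  inside

inside=yes margin=6642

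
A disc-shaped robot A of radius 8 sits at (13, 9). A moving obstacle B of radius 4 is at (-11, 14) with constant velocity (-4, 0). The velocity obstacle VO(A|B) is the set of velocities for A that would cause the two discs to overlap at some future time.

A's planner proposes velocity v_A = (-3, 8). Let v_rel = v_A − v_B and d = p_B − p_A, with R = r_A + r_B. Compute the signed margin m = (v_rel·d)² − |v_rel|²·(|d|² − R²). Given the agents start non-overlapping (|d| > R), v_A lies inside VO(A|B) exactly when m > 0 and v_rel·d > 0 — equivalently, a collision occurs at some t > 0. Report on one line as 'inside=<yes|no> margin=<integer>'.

d = (-24, 5),  |d|² = 601;  R = 8+4 = 12,  c = 601−12² = 457
v_rel = (1, 8),  |v_rel|² = 65;  v_rel·d = (1)·(-24) + (8)·(5) = 16
65·t² − 32·t + 457 = 0  ⇒  m = 16² − 65·457 = -29449
m = -29449 < 0,  v_rel·d = 16 > 0  ⇒  outside

inside=no margin=-29449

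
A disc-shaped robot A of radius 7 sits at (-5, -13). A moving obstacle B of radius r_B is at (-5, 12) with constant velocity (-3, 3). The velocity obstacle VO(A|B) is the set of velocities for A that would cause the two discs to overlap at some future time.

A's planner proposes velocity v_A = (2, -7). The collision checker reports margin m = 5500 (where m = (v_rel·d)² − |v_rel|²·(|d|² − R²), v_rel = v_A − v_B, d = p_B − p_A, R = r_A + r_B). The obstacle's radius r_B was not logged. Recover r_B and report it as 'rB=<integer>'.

m = 5500
d = (0, 25);  v_rel = (5, -10),  |v_rel|² = 125
v_rel×d = (5)·(25) − (-10)·(0) = 125
since m = R²·125 − 125²:  R² = (15625 + 5500) / 125 = 169
R = √169 = 13  ⇒  r_B = 13 − 7 = 6

rB=6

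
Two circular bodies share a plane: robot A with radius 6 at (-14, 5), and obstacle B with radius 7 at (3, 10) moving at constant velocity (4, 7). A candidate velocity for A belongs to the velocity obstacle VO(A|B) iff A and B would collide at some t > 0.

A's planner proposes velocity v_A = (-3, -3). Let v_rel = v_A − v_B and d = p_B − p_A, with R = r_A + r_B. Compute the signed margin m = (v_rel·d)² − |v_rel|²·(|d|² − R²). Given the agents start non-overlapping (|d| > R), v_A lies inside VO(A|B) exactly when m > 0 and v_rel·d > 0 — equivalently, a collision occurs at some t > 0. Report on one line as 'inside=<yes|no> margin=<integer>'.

d = (17, 5),  |d|² = 314;  R = 6+7 = 13,  c = 314−13² = 145
v_rel = (-7, -10),  |v_rel|² = 149;  v_rel·d = (-7)·(17) + (-10)·(5) = -169
149·t² + 338·t + 145 = 0  ⇒  m = (-169)² − 149·145 = 6956
m = 6956 > 0,  v_rel·d = -169 < 0  ⇒  outside

inside=no margin=6956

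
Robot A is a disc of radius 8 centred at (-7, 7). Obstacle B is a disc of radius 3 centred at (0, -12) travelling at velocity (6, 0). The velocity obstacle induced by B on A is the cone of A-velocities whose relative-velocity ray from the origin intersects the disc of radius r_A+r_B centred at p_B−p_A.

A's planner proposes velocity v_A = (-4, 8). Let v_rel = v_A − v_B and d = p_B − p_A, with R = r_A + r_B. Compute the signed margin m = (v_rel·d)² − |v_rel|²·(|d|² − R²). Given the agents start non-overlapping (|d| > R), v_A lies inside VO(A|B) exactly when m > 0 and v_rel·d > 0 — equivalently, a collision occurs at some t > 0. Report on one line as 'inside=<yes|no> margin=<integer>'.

d = (7, -19),  |d|² = 410;  R = 8+3 = 11,  c = 410−11² = 289
v_rel = (-10, 8),  |v_rel|² = 164;  v_rel·d = (-10)·(7) + (8)·(-19) = -222
164·t² + 444·t + 289 = 0  ⇒  m = (-222)² − 164·289 = 1888
m = 1888 > 0,  v_rel·d = -222 < 0  ⇒  outside

inside=no margin=1888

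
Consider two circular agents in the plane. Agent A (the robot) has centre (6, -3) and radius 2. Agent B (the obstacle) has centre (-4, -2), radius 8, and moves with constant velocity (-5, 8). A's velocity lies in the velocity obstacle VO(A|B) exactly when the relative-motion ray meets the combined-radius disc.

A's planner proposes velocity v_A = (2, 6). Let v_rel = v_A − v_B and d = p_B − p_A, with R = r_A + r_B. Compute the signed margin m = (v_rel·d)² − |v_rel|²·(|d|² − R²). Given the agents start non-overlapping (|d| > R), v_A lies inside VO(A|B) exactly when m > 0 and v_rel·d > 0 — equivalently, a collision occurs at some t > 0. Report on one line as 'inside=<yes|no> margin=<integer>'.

d = (-10, 1),  |d|² = 101;  R = 2+8 = 10,  c = 101−10² = 1
v_rel = (7, -2),  |v_rel|² = 53;  v_rel·d = (7)·(-10) + (-2)·(1) = -72
53·t² + 144·t + 1 = 0  ⇒  m = (-72)² − 53·1 = 5131
m = 5131 > 0,  v_rel·d = -72 < 0  ⇒  outside

inside=no margin=5131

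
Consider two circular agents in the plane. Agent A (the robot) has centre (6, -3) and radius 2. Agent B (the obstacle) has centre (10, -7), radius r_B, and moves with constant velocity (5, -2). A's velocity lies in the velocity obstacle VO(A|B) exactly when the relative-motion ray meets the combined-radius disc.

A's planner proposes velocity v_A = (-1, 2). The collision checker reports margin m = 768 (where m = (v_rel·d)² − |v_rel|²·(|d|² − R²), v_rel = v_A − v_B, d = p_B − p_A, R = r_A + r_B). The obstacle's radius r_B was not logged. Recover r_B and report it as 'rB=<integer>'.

m = 768
d = (4, -4);  v_rel = (-6, 4),  |v_rel|² = 52
v_rel×d = (-6)·(-4) − (4)·(4) = 8
since m = R²·52 − 8²:  R² = (64 + 768) / 52 = 16
R = √16 = 4  ⇒  r_B = 4 − 2 = 2

rB=2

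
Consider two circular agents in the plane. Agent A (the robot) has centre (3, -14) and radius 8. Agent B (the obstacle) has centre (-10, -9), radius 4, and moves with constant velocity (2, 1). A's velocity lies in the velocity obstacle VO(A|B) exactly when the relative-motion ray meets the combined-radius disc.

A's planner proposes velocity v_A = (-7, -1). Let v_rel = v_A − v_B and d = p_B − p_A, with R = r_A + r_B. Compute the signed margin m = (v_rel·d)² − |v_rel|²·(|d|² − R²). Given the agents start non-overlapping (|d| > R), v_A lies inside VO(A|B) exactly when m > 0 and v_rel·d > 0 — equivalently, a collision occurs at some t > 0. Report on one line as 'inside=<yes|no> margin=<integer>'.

d = (-13, 5),  |d|² = 194;  R = 8+4 = 12,  c = 194−12² = 50
v_rel = (-9, -2),  |v_rel|² = 85;  v_rel·d = (-9)·(-13) + (-2)·(5) = 107
85·t² − 214·t + 50 = 0  ⇒  m = 107² − 85·50 = 7199
m = 7199 > 0,  v_rel·d = 107 > 0  ⇒  inside

inside=yes margin=7199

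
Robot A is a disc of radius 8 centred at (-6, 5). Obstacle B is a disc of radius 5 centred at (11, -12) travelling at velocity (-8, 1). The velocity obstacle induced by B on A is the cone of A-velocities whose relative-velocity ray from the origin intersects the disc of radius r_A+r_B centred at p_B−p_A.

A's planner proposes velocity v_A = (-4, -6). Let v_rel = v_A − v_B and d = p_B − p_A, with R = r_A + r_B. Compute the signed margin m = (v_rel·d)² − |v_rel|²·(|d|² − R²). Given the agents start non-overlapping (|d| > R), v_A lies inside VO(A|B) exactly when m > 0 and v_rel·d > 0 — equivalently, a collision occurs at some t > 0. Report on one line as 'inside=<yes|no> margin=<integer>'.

d = (17, -17),  |d|² = 578;  R = 8+5 = 13,  c = 578−13² = 409
v_rel = (4, -7),  |v_rel|² = 65;  v_rel·d = (4)·(17) + (-7)·(-17) = 187
65·t² − 374·t + 409 = 0  ⇒  m = 187² − 65·409 = 8384
m = 8384 > 0,  v_rel·d = 187 > 0  ⇒  inside

inside=yes margin=8384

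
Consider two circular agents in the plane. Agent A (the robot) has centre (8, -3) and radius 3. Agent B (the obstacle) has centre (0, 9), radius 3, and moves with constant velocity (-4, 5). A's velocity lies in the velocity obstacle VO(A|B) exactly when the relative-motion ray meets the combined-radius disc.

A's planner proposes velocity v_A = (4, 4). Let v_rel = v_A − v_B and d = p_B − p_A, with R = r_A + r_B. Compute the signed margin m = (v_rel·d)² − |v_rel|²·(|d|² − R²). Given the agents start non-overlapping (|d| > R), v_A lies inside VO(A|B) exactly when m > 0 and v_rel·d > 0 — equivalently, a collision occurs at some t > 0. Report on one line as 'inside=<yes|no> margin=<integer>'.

d = (-8, 12),  |d|² = 208;  R = 3+3 = 6,  c = 208−6² = 172
v_rel = (8, -1),  |v_rel|² = 65;  v_rel·d = (8)·(-8) + (-1)·(12) = -76
65·t² + 152·t + 172 = 0  ⇒  m = (-76)² − 65·172 = -5404
m = -5404 < 0,  v_rel·d = -76 < 0  ⇒  outside

inside=no margin=-5404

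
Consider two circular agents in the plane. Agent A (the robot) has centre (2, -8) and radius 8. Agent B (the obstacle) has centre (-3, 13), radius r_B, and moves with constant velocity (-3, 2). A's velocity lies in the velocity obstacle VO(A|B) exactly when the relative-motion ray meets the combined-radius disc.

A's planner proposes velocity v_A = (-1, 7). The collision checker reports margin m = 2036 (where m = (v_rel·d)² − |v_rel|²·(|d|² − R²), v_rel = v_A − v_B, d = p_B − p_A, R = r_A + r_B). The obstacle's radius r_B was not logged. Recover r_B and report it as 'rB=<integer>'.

m = 2036
d = (-5, 21);  v_rel = (2, 5),  |v_rel|² = 29
v_rel×d = (2)·(21) − (5)·(-5) = 67
since m = R²·29 − 67²:  R² = (4489 + 2036) / 29 = 225
R = √225 = 15  ⇒  r_B = 15 − 8 = 7

rB=7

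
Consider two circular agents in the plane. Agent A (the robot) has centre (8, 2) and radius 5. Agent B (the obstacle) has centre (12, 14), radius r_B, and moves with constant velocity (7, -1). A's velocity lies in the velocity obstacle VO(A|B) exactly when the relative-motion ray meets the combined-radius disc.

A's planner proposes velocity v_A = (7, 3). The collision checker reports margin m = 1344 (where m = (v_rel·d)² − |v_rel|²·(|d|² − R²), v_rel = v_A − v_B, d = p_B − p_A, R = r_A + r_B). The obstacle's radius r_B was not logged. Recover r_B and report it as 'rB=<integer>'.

m = 1344
d = (4, 12);  v_rel = (0, 4),  |v_rel|² = 16
v_rel×d = (0)·(12) − (4)·(4) = -16
since m = R²·16 − (-16)²:  R² = (256 + 1344) / 16 = 100
R = √100 = 10  ⇒  r_B = 10 − 5 = 5

rB=5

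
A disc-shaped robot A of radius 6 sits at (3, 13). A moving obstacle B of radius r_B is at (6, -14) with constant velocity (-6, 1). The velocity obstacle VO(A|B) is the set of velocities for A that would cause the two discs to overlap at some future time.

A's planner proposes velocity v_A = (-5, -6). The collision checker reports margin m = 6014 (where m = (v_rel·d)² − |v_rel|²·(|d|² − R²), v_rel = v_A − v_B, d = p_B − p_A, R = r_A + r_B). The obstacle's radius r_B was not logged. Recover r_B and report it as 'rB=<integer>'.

m = 6014
d = (3, -27);  v_rel = (1, -7),  |v_rel|² = 50
v_rel×d = (1)·(-27) − (-7)·(3) = -6
since m = R²·50 − (-6)²:  R² = (36 + 6014) / 50 = 121
R = √121 = 11  ⇒  r_B = 11 − 6 = 5

rB=5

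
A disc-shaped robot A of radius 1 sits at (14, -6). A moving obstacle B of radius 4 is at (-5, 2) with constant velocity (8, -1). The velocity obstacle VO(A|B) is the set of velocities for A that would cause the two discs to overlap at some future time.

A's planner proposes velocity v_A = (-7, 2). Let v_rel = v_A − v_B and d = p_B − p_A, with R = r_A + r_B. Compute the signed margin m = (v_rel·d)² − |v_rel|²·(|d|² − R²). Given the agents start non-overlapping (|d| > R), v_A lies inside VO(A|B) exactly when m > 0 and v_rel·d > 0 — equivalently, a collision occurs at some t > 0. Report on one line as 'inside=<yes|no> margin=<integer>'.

d = (-19, 8),  |d|² = 425;  R = 1+4 = 5,  c = 425−5² = 400
v_rel = (-15, 3),  |v_rel|² = 234;  v_rel·d = (-15)·(-19) + (3)·(8) = 309
234·t² − 618·t + 400 = 0  ⇒  m = 309² − 234·400 = 1881
m = 1881 > 0,  v_rel·d = 309 > 0  ⇒  inside

inside=yes margin=1881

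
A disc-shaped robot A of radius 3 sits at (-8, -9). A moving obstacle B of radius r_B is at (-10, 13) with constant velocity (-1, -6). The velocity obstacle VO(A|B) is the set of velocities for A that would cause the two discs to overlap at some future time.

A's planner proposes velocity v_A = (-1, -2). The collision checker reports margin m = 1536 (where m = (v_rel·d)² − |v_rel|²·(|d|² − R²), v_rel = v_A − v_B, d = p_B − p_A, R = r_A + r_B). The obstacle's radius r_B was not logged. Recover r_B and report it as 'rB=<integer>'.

m = 1536
d = (-2, 22);  v_rel = (0, 4),  |v_rel|² = 16
v_rel×d = (0)·(22) − (4)·(-2) = 8
since m = R²·16 − 8²:  R² = (64 + 1536) / 16 = 100
R = √100 = 10  ⇒  r_B = 10 − 3 = 7

rB=7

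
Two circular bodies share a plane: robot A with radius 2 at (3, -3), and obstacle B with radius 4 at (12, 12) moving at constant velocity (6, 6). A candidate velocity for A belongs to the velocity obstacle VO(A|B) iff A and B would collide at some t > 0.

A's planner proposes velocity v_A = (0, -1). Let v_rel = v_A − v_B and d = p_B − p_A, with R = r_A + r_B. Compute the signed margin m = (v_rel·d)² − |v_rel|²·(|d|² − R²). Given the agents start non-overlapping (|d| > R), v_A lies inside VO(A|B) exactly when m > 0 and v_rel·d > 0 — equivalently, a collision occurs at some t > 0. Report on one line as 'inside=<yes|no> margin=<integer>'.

d = (9, 15),  |d|² = 306;  R = 2+4 = 6,  c = 306−6² = 270
v_rel = (-6, -7),  |v_rel|² = 85;  v_rel·d = (-6)·(9) + (-7)·(15) = -159
85·t² + 318·t + 270 = 0  ⇒  m = (-159)² − 85·270 = 2331
m = 2331 > 0,  v_rel·d = -159 < 0  ⇒  outside

inside=no margin=2331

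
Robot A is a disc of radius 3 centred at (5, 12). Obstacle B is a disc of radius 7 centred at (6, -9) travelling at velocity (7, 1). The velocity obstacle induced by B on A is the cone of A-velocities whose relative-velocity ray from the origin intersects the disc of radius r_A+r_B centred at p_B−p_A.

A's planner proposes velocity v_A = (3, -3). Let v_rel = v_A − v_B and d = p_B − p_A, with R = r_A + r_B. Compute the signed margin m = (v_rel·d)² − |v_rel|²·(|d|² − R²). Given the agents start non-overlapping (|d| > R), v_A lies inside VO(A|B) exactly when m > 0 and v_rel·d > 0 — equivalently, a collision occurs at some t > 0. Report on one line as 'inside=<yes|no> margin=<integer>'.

d = (1, -21),  |d|² = 442;  R = 3+7 = 10,  c = 442−10² = 342
v_rel = (-4, -4),  |v_rel|² = 32;  v_rel·d = (-4)·(1) + (-4)·(-21) = 80
32·t² − 160·t + 342 = 0  ⇒  m = 80² − 32·342 = -4544
m = -4544 < 0,  v_rel·d = 80 > 0  ⇒  outside

inside=no margin=-4544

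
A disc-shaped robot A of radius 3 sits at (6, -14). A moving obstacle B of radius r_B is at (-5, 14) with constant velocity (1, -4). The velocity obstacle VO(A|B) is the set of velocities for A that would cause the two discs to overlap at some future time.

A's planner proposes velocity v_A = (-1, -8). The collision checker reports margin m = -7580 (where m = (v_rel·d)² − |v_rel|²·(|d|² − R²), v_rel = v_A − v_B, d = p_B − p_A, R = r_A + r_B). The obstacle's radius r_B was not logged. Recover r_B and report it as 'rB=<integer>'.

m = -7580
d = (-11, 28);  v_rel = (-2, -4),  |v_rel|² = 20
v_rel×d = (-2)·(28) − (-4)·(-11) = -100
since m = R²·20 − (-100)²:  R² = (10000 + -7580) / 20 = 121
R = √121 = 11  ⇒  r_B = 11 − 3 = 8

rB=8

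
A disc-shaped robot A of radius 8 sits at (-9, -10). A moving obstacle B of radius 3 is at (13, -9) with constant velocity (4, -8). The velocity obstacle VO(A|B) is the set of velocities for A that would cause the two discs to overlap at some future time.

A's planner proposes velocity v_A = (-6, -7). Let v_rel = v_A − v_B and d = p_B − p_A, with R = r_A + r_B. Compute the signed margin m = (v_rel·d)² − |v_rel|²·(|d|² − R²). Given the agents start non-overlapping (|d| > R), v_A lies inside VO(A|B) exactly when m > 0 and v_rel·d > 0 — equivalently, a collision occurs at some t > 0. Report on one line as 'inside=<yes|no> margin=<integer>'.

d = (22, 1),  |d|² = 485;  R = 8+3 = 11,  c = 485−11² = 364
v_rel = (-10, 1),  |v_rel|² = 101;  v_rel·d = (-10)·(22) + (1)·(1) = -219
101·t² + 438·t + 364 = 0  ⇒  m = (-219)² − 101·364 = 11197
m = 11197 > 0,  v_rel·d = -219 < 0  ⇒  outside

inside=no margin=11197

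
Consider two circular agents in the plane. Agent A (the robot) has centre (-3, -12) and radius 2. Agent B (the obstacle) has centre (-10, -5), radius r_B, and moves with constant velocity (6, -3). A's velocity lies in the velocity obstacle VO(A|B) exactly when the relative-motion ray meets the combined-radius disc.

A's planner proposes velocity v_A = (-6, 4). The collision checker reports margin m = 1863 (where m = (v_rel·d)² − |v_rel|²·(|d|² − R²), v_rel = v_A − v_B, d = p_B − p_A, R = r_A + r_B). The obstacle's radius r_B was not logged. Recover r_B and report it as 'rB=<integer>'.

m = 1863
d = (-7, 7);  v_rel = (-12, 7),  |v_rel|² = 193
v_rel×d = (-12)·(7) − (7)·(-7) = -35
since m = R²·193 − (-35)²:  R² = (1225 + 1863) / 193 = 16
R = √16 = 4  ⇒  r_B = 4 − 2 = 2

rB=2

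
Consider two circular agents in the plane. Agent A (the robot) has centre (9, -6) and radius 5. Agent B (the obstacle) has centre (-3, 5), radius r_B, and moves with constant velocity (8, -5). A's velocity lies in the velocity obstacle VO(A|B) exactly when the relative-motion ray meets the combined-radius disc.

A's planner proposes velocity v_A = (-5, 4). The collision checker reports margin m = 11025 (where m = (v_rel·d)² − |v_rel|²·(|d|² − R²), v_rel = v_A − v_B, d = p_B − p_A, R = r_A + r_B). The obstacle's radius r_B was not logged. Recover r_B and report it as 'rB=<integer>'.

m = 11025
d = (-12, 11);  v_rel = (-13, 9),  |v_rel|² = 250
v_rel×d = (-13)·(11) − (9)·(-12) = -35
since m = R²·250 − (-35)²:  R² = (1225 + 11025) / 250 = 49
R = √49 = 7  ⇒  r_B = 7 − 5 = 2

rB=2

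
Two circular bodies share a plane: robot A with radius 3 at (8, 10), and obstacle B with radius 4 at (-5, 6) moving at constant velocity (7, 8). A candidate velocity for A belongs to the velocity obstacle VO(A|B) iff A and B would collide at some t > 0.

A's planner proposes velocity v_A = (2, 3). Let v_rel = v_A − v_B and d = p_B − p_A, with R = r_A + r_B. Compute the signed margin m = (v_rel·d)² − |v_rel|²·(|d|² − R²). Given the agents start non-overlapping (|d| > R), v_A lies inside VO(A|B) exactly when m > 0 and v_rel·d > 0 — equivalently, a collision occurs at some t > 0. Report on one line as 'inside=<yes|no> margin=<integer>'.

d = (-13, -4),  |d|² = 185;  R = 3+4 = 7,  c = 185−7² = 136
v_rel = (-5, -5),  |v_rel|² = 50;  v_rel·d = (-5)·(-13) + (-5)·(-4) = 85
50·t² − 170·t + 136 = 0  ⇒  m = 85² − 50·136 = 425
m = 425 > 0,  v_rel·d = 85 > 0  ⇒  inside

inside=yes margin=425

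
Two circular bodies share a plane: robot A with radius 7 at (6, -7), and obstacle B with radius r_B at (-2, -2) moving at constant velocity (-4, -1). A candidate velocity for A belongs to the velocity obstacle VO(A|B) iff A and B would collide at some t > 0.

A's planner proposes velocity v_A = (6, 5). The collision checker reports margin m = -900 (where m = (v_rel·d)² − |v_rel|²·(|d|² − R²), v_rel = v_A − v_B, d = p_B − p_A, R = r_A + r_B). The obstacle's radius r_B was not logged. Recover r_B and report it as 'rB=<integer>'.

m = -900
d = (-8, 5);  v_rel = (10, 6),  |v_rel|² = 136
v_rel×d = (10)·(5) − (6)·(-8) = 98
since m = R²·136 − 98²:  R² = (9604 + -900) / 136 = 64
R = √64 = 8  ⇒  r_B = 8 − 7 = 1

rB=1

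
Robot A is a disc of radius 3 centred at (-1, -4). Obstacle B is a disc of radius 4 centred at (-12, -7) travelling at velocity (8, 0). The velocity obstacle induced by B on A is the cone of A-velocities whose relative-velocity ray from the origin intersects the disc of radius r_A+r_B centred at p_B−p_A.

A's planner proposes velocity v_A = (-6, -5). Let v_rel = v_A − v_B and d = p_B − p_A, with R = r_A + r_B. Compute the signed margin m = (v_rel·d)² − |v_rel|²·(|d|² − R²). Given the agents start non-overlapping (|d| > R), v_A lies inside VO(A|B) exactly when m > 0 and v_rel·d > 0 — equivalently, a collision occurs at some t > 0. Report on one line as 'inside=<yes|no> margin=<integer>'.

d = (-11, -3),  |d|² = 130;  R = 3+4 = 7,  c = 130−7² = 81
v_rel = (-14, -5),  |v_rel|² = 221;  v_rel·d = (-14)·(-11) + (-5)·(-3) = 169
221·t² − 338·t + 81 = 0  ⇒  m = 169² − 221·81 = 10660
m = 10660 > 0,  v_rel·d = 169 > 0  ⇒  inside

inside=yes margin=10660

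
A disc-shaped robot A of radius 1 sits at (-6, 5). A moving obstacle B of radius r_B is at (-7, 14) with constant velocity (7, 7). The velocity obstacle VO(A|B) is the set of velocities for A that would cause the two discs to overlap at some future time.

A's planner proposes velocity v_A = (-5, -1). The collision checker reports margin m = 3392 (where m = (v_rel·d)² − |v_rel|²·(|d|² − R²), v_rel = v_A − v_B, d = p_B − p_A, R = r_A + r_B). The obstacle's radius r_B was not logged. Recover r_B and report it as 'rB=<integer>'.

m = 3392
d = (-1, 9);  v_rel = (-12, -8),  |v_rel|² = 208
v_rel×d = (-12)·(9) − (-8)·(-1) = -116
since m = R²·208 − (-116)²:  R² = (13456 + 3392) / 208 = 81
R = √81 = 9  ⇒  r_B = 9 − 1 = 8

rB=8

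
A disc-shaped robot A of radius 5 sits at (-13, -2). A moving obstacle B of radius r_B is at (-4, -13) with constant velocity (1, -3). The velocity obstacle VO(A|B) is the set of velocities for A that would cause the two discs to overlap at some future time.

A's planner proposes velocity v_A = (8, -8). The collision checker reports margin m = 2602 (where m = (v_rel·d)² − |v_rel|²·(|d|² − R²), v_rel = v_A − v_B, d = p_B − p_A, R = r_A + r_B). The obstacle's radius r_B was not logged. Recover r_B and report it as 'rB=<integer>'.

m = 2602
d = (9, -11);  v_rel = (7, -5),  |v_rel|² = 74
v_rel×d = (7)·(-11) − (-5)·(9) = -32
since m = R²·74 − (-32)²:  R² = (1024 + 2602) / 74 = 49
R = √49 = 7  ⇒  r_B = 7 − 5 = 2

rB=2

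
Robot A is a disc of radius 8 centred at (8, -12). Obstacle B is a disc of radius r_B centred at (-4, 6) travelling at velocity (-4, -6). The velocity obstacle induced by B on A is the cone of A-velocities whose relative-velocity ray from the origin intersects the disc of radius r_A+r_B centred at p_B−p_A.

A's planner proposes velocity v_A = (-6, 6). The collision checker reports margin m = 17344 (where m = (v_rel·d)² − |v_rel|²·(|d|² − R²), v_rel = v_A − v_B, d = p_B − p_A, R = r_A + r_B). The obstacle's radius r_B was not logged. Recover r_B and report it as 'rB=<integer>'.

m = 17344
d = (-12, 18);  v_rel = (-2, 12),  |v_rel|² = 148
v_rel×d = (-2)·(18) − (12)·(-12) = 108
since m = R²·148 − 108²:  R² = (11664 + 17344) / 148 = 196
R = √196 = 14  ⇒  r_B = 14 − 8 = 6

rB=6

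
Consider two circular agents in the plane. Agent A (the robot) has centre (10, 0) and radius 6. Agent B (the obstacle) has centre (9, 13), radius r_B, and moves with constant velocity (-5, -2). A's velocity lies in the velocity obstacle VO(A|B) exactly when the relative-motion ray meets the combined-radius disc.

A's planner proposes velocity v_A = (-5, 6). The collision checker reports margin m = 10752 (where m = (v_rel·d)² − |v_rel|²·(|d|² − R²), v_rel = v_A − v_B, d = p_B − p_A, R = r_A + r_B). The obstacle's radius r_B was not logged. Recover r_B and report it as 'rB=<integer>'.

m = 10752
d = (-1, 13);  v_rel = (0, 8),  |v_rel|² = 64
v_rel×d = (0)·(13) − (8)·(-1) = 8
since m = R²·64 − 8²:  R² = (64 + 10752) / 64 = 169
R = √169 = 13  ⇒  r_B = 13 − 6 = 7

rB=7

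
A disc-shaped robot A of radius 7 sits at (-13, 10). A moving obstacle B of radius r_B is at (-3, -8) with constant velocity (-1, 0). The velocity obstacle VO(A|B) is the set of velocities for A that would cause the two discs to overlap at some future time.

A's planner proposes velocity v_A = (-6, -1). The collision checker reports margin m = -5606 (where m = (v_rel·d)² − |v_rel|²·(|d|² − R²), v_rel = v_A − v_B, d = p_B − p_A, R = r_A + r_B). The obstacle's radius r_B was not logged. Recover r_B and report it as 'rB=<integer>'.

m = -5606
d = (10, -18);  v_rel = (-5, -1),  |v_rel|² = 26
v_rel×d = (-5)·(-18) − (-1)·(10) = 100
since m = R²·26 − 100²:  R² = (10000 + -5606) / 26 = 169
R = √169 = 13  ⇒  r_B = 13 − 7 = 6

rB=6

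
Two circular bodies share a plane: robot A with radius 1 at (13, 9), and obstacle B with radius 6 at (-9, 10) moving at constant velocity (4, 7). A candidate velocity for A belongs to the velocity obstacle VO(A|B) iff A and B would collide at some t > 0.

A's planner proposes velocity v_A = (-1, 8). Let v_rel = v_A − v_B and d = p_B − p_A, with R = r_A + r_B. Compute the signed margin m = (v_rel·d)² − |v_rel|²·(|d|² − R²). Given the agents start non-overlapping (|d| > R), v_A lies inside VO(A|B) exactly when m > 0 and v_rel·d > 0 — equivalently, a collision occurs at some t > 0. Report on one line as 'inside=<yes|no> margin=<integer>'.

d = (-22, 1),  |d|² = 485;  R = 1+6 = 7,  c = 485−7² = 436
v_rel = (-5, 1),  |v_rel|² = 26;  v_rel·d = (-5)·(-22) + (1)·(1) = 111
26·t² − 222·t + 436 = 0  ⇒  m = 111² − 26·436 = 985
m = 985 > 0,  v_rel·d = 111 > 0  ⇒  inside

inside=yes margin=985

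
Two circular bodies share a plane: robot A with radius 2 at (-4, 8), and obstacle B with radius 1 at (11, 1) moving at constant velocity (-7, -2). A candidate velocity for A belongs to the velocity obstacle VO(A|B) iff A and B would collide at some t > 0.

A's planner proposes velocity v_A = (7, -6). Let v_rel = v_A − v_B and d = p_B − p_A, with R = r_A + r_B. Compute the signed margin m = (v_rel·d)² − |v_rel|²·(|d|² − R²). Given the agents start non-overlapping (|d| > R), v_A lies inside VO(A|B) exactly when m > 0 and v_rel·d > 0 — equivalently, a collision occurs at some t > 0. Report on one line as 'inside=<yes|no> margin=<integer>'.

d = (15, -7),  |d|² = 274;  R = 2+1 = 3,  c = 274−3² = 265
v_rel = (14, -4),  |v_rel|² = 212;  v_rel·d = (14)·(15) + (-4)·(-7) = 238
212·t² − 476·t + 265 = 0  ⇒  m = 238² − 212·265 = 464
m = 464 > 0,  v_rel·d = 238 > 0  ⇒  inside

inside=yes margin=464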